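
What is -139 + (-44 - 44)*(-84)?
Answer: 7253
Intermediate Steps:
-139 + (-44 - 44)*(-84) = -139 - 88*(-84) = -139 + 7392 = 7253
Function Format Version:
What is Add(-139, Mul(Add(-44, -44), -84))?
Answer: 7253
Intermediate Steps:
Add(-139, Mul(Add(-44, -44), -84)) = Add(-139, Mul(-88, -84)) = Add(-139, 7392) = 7253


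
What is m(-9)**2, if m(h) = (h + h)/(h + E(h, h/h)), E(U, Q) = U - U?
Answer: 4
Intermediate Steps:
E(U, Q) = 0
m(h) = 2 (m(h) = (h + h)/(h + 0) = (2*h)/h = 2)
m(-9)**2 = 2**2 = 4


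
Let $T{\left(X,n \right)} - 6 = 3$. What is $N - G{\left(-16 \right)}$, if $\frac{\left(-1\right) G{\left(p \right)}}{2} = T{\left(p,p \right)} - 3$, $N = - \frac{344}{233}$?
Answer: $\frac{2452}{233} \approx 10.524$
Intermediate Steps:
$T{\left(X,n \right)} = 9$ ($T{\left(X,n \right)} = 6 + 3 = 9$)
$N = - \frac{344}{233}$ ($N = \left(-344\right) \frac{1}{233} = - \frac{344}{233} \approx -1.4764$)
$G{\left(p \right)} = -12$ ($G{\left(p \right)} = - 2 \left(9 - 3\right) = \left(-2\right) 6 = -12$)
$N - G{\left(-16 \right)} = - \frac{344}{233} - -12 = - \frac{344}{233} + 12 = \frac{2452}{233}$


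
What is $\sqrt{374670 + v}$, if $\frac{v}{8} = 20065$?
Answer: $\sqrt{535190} \approx 731.57$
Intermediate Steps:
$v = 160520$ ($v = 8 \cdot 20065 = 160520$)
$\sqrt{374670 + v} = \sqrt{374670 + 160520} = \sqrt{535190}$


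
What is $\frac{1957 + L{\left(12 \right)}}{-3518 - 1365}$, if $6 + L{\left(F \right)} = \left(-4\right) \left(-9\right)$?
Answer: $- \frac{1987}{4883} \approx -0.40692$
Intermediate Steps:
$L{\left(F \right)} = 30$ ($L{\left(F \right)} = -6 - -36 = -6 + 36 = 30$)
$\frac{1957 + L{\left(12 \right)}}{-3518 - 1365} = \frac{1957 + 30}{-3518 - 1365} = \frac{1987}{-4883} = 1987 \left(- \frac{1}{4883}\right) = - \frac{1987}{4883}$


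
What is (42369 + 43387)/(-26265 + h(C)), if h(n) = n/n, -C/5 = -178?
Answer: -21439/6566 ≈ -3.2652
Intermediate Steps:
C = 890 (C = -5*(-178) = 890)
h(n) = 1
(42369 + 43387)/(-26265 + h(C)) = (42369 + 43387)/(-26265 + 1) = 85756/(-26264) = 85756*(-1/26264) = -21439/6566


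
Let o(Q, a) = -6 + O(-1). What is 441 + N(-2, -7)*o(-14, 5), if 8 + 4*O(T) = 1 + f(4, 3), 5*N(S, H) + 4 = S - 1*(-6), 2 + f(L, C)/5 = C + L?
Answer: 441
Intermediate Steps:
f(L, C) = -10 + 5*C + 5*L (f(L, C) = -10 + 5*(C + L) = -10 + (5*C + 5*L) = -10 + 5*C + 5*L)
N(S, H) = 2/5 + S/5 (N(S, H) = -4/5 + (S - 1*(-6))/5 = -4/5 + (S + 6)/5 = -4/5 + (6 + S)/5 = -4/5 + (6/5 + S/5) = 2/5 + S/5)
O(T) = 9/2 (O(T) = -2 + (1 + (-10 + 5*3 + 5*4))/4 = -2 + (1 + (-10 + 15 + 20))/4 = -2 + (1 + 25)/4 = -2 + (1/4)*26 = -2 + 13/2 = 9/2)
o(Q, a) = -3/2 (o(Q, a) = -6 + 9/2 = -3/2)
441 + N(-2, -7)*o(-14, 5) = 441 + (2/5 + (1/5)*(-2))*(-3/2) = 441 + (2/5 - 2/5)*(-3/2) = 441 + 0*(-3/2) = 441 + 0 = 441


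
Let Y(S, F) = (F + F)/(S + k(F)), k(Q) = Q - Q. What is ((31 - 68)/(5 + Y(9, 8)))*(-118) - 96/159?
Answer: 2080630/3233 ≈ 643.56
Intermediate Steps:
k(Q) = 0
Y(S, F) = 2*F/S (Y(S, F) = (F + F)/(S + 0) = (2*F)/S = 2*F/S)
((31 - 68)/(5 + Y(9, 8)))*(-118) - 96/159 = ((31 - 68)/(5 + 2*8/9))*(-118) - 96/159 = -37/(5 + 2*8*(⅑))*(-118) - 96*1/159 = -37/(5 + 16/9)*(-118) - 32/53 = -37/61/9*(-118) - 32/53 = -37*9/61*(-118) - 32/53 = -333/61*(-118) - 32/53 = 39294/61 - 32/53 = 2080630/3233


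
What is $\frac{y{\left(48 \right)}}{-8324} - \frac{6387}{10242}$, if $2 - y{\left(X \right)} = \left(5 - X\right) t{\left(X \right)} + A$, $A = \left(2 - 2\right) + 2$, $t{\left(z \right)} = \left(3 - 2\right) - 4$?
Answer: $- \frac{8640695}{14209068} \approx -0.60811$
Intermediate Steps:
$t{\left(z \right)} = -3$ ($t{\left(z \right)} = 1 - 4 = -3$)
$A = 2$ ($A = 0 + 2 = 2$)
$y{\left(X \right)} = 15 - 3 X$ ($y{\left(X \right)} = 2 - \left(\left(5 - X\right) \left(-3\right) + 2\right) = 2 - \left(\left(-15 + 3 X\right) + 2\right) = 2 - \left(-13 + 3 X\right) = 15 - 3 X$)
$\frac{y{\left(48 \right)}}{-8324} - \frac{6387}{10242} = \frac{15 - 144}{-8324} - \frac{6387}{10242} = \left(15 - 144\right) \left(- \frac{1}{8324}\right) - \frac{2129}{3414} = \left(-129\right) \left(- \frac{1}{8324}\right) - \frac{2129}{3414} = \frac{129}{8324} - \frac{2129}{3414} = - \frac{8640695}{14209068}$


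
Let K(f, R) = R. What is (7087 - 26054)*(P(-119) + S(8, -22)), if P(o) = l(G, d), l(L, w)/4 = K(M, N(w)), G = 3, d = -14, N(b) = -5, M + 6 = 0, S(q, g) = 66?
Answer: -872482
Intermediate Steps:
M = -6 (M = -6 + 0 = -6)
l(L, w) = -20 (l(L, w) = 4*(-5) = -20)
P(o) = -20
(7087 - 26054)*(P(-119) + S(8, -22)) = (7087 - 26054)*(-20 + 66) = -18967*46 = -872482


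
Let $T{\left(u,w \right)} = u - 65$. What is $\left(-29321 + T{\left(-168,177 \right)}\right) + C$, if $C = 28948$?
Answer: $-606$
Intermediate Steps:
$T{\left(u,w \right)} = -65 + u$
$\left(-29321 + T{\left(-168,177 \right)}\right) + C = \left(-29321 - 233\right) + 28948 = -29554 + 28948 = -606$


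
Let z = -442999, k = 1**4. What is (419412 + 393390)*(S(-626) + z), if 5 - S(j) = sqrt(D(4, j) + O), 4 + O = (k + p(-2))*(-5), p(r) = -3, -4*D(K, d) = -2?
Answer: -360066409188 - 406401*sqrt(26) ≈ -3.6007e+11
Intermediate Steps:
k = 1
D(K, d) = 1/2 (D(K, d) = -1/4*(-2) = 1/2)
O = 6 (O = -4 + (1 - 3)*(-5) = -4 - 2*(-5) = -4 + 10 = 6)
S(j) = 5 - sqrt(26)/2 (S(j) = 5 - sqrt(1/2 + 6) = 5 - sqrt(13/2) = 5 - sqrt(26)/2)
(419412 + 393390)*(S(-626) + z) = (419412 + 393390)*((5 - sqrt(26)/2) - 442999) = 812802*(-442994 - sqrt(26)/2) = -360066409188 - 406401*sqrt(26)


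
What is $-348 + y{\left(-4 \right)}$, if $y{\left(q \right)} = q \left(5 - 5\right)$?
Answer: $-348$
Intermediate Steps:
$y{\left(q \right)} = 0$ ($y{\left(q \right)} = q 0 = 0$)
$-348 + y{\left(-4 \right)} = -348 + 0 = -348$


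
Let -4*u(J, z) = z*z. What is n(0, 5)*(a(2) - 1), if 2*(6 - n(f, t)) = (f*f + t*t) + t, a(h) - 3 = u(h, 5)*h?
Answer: 189/2 ≈ 94.500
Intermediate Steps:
u(J, z) = -z²/4 (u(J, z) = -z*z/4 = -z²/4)
a(h) = 3 - 25*h/4 (a(h) = 3 + (-¼*5²)*h = 3 + (-¼*25)*h = 3 - 25*h/4)
n(f, t) = 6 - t/2 - f²/2 - t²/2 (n(f, t) = 6 - ((f*f + t*t) + t)/2 = 6 - ((f² + t²) + t)/2 = 6 - (t + f² + t²)/2 = 6 + (-t/2 - f²/2 - t²/2) = 6 - t/2 - f²/2 - t²/2)
n(0, 5)*(a(2) - 1) = (6 - ½*5 - ½*0² - ½*5²)*((3 - 25/4*2) - 1) = (6 - 5/2 - ½*0 - ½*25)*((3 - 25/2) - 1) = (6 - 5/2 + 0 - 25/2)*(-19/2 - 1) = -9*(-21/2) = 189/2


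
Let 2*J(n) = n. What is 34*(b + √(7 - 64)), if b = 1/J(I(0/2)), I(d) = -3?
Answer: -68/3 + 34*I*√57 ≈ -22.667 + 256.69*I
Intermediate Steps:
J(n) = n/2
b = -⅔ (b = 1/((½)*(-3)) = 1/(-3/2) = -⅔ ≈ -0.66667)
34*(b + √(7 - 64)) = 34*(-⅔ + √(7 - 64)) = 34*(-⅔ + √(-57)) = 34*(-⅔ + I*√57) = -68/3 + 34*I*√57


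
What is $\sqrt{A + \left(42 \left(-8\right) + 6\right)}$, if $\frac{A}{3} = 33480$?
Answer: $\sqrt{100110} \approx 316.4$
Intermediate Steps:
$A = 100440$ ($A = 3 \cdot 33480 = 100440$)
$\sqrt{A + \left(42 \left(-8\right) + 6\right)} = \sqrt{100440 + \left(42 \left(-8\right) + 6\right)} = \sqrt{100440 + \left(-336 + 6\right)} = \sqrt{100440 - 330} = \sqrt{100110}$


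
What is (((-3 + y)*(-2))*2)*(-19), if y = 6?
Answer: 228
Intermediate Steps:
(((-3 + y)*(-2))*2)*(-19) = (((-3 + 6)*(-2))*2)*(-19) = ((3*(-2))*2)*(-19) = -6*2*(-19) = -12*(-19) = 228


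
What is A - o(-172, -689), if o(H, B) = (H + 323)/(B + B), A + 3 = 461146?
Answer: 635455205/1378 ≈ 4.6114e+5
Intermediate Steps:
A = 461143 (A = -3 + 461146 = 461143)
o(H, B) = (323 + H)/(2*B) (o(H, B) = (323 + H)/((2*B)) = (323 + H)*(1/(2*B)) = (323 + H)/(2*B))
A - o(-172, -689) = 461143 - (323 - 172)/(2*(-689)) = 461143 - (-1)*151/(2*689) = 461143 - 1*(-151/1378) = 461143 + 151/1378 = 635455205/1378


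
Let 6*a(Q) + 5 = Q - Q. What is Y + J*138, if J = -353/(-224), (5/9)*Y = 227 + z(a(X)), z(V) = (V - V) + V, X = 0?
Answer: 349761/560 ≈ 624.57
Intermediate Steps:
a(Q) = -5/6 (a(Q) = -5/6 + (Q - Q)/6 = -5/6 + (1/6)*0 = -5/6 + 0 = -5/6)
z(V) = V (z(V) = 0 + V = V)
Y = 4071/10 (Y = 9*(227 - 5/6)/5 = (9/5)*(1357/6) = 4071/10 ≈ 407.10)
J = 353/224 (J = -353*(-1/224) = 353/224 ≈ 1.5759)
Y + J*138 = 4071/10 + (353/224)*138 = 4071/10 + 24357/112 = 349761/560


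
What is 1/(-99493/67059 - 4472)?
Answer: -67059/299987341 ≈ -0.00022354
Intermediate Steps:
1/(-99493/67059 - 4472) = 1/(-299987341/67059) = -67059/299987341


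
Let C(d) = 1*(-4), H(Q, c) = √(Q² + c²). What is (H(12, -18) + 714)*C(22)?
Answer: -2856 - 24*√13 ≈ -2942.5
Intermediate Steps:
C(d) = -4
(H(12, -18) + 714)*C(22) = (√(12² + (-18)²) + 714)*(-4) = (√(144 + 324) + 714)*(-4) = (√468 + 714)*(-4) = (6*√13 + 714)*(-4) = (714 + 6*√13)*(-4) = -2856 - 24*√13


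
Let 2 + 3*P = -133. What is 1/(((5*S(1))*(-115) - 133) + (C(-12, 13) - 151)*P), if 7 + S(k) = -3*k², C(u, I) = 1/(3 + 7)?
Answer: 2/24815 ≈ 8.0596e-5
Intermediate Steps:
P = -45 (P = -⅔ + (⅓)*(-133) = -⅔ - 133/3 = -45)
C(u, I) = ⅒ (C(u, I) = 1/10 = ⅒)
S(k) = -7 - 3*k²
1/(((5*S(1))*(-115) - 133) + (C(-12, 13) - 151)*P) = 1/(((5*(-7 - 3*1²))*(-115) - 133) + (⅒ - 151)*(-45)) = 1/(((5*(-7 - 3*1))*(-115) - 133) - 1509/10*(-45)) = 1/(((5*(-7 - 3))*(-115) - 133) + 13581/2) = 1/(((5*(-10))*(-115) - 133) + 13581/2) = 1/((-50*(-115) - 133) + 13581/2) = 1/((5750 - 133) + 13581/2) = 1/(5617 + 13581/2) = 1/(24815/2) = 2/24815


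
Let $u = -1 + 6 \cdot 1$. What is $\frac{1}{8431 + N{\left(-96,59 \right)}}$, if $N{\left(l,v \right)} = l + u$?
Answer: $\frac{1}{8340} \approx 0.0001199$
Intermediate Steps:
$u = 5$ ($u = -1 + 6 = 5$)
$N{\left(l,v \right)} = 5 + l$ ($N{\left(l,v \right)} = l + 5 = 5 + l$)
$\frac{1}{8431 + N{\left(-96,59 \right)}} = \frac{1}{8431 + \left(5 - 96\right)} = \frac{1}{8431 - 91} = \frac{1}{8340}$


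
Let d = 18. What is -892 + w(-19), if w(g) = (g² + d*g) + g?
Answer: -892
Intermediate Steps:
w(g) = g² + 19*g (w(g) = (g² + 18*g) + g = g² + 19*g)
-892 + w(-19) = -892 - 19*(19 - 19) = -892 - 19*0 = -892 + 0 = -892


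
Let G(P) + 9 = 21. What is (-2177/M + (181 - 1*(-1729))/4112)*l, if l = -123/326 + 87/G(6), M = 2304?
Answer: -1274615969/386067456 ≈ -3.3015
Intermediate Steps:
G(P) = 12 (G(P) = -9 + 21 = 12)
l = 4481/652 (l = -123/326 + 87/12 = -123*1/326 + 87*(1/12) = -123/326 + 29/4 = 4481/652 ≈ 6.8727)
(-2177/M + (181 - 1*(-1729))/4112)*l = (-2177/2304 + (181 - 1*(-1729))/4112)*(4481/652) = (-2177*1/2304 + (181 + 1729)*(1/4112))*(4481/652) = (-2177/2304 + 1910*(1/4112))*(4481/652) = (-2177/2304 + 955/2056)*(4481/652) = -284449/592128*4481/652 = -1274615969/386067456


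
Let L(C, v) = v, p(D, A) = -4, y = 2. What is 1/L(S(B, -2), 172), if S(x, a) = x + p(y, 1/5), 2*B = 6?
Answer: 1/172 ≈ 0.0058140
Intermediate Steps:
B = 3 (B = (½)*6 = 3)
S(x, a) = -4 + x (S(x, a) = x - 4 = -4 + x)
1/L(S(B, -2), 172) = 1/172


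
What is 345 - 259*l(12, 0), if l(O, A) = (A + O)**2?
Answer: -36951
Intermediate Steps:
345 - 259*l(12, 0) = 345 - 259*(0 + 12)**2 = 345 - 259*12**2 = 345 - 259*144 = 345 - 37296 = -36951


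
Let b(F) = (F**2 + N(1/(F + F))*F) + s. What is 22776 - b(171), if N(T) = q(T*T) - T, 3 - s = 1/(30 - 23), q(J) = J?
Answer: -30965713/4788 ≈ -6467.4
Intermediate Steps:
s = 20/7 (s = 3 - 1/(30 - 23) = 3 - 1/7 = 20/7 ≈ 2.8571)
N(T) = T**2 - T (N(T) = T*T - T = T**2 - T)
b(F) = 33/14 + F**2 + 1/(4*F) (b(F) = (F**2 + ((-1 + 1/(F + F))/(F + F))*F) + 20/7 = (F**2 + ((-1 + 1/(2*F))/((2*F)))*F) + 20/7 = (F**2 + ((1/(2*F))*(-1 + 1/(2*F)))*F) + 20/7 = (F**2 + ((-1 + 1/(2*F))/(2*F))*F) + 20/7 = (F**2 + (-1/2 + 1/(4*F))) + 20/7 = (-1/2 + F**2 + 1/(4*F)) + 20/7 = 33/14 + F**2 + 1/(4*F))
22776 - b(171) = 22776 - (33/14 + 171**2 + (1/4)/171) = 22776 - (33/14 + 29241 + (1/4)*(1/171)) = 22776 - (33/14 + 29241 + 1/684) = 22776 - 1*140017201/4788 = 22776 - 140017201/4788 = -30965713/4788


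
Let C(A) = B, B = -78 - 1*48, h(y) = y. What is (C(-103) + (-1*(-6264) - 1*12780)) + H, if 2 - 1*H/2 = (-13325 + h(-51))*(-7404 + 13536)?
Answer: 164036626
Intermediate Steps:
B = -126 (B = -78 - 48 = -126)
C(A) = -126
H = 164043268 (H = 4 - 2*(-13325 - 51)*(-7404 + 13536) = 4 - (-26752)*6132 = 4 - 2*(-82021632) = 4 + 164043264 = 164043268)
(C(-103) + (-1*(-6264) - 1*12780)) + H = (-126 + (-1*(-6264) - 1*12780)) + 164043268 = (-126 + (6264 - 12780)) + 164043268 = (-126 - 6516) + 164043268 = -6642 + 164043268 = 164036626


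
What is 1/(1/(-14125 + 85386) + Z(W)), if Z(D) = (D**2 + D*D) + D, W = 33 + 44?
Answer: 71261/850500036 ≈ 8.3787e-5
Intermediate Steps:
W = 77
Z(D) = D + 2*D**2 (Z(D) = (D**2 + D**2) + D = 2*D**2 + D = D + 2*D**2)
1/(1/(-14125 + 85386) + Z(W)) = 1/(1/(-14125 + 85386) + 77*(1 + 2*77)) = 1/(1/71261 + 77*(1 + 154)) = 1/(1/71261 + 77*155) = 1/(1/71261 + 11935) = 1/(850500036/71261) = 71261/850500036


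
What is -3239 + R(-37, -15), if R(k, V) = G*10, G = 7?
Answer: -3169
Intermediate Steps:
R(k, V) = 70 (R(k, V) = 7*10 = 70)
-3239 + R(-37, -15) = -3239 + 70 = -3169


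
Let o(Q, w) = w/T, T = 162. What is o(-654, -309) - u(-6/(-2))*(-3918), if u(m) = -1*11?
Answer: -2327395/54 ≈ -43100.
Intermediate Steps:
o(Q, w) = w/162
u(m) = -11
o(-654, -309) - u(-6/(-2))*(-3918) = (1/162)*(-309) - (-11)*(-3918) = -103/54 - 1*43098 = -103/54 - 43098 = -2327395/54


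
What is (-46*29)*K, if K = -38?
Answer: 50692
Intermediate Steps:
(-46*29)*K = -46*29*(-38) = -1334*(-38) = 50692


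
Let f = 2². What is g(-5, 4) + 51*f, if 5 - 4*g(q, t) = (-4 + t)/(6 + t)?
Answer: 821/4 ≈ 205.25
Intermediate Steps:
g(q, t) = 5/4 - (-4 + t)/(4*(6 + t))
f = 4
g(-5, 4) + 51*f = (17/2 + 4)/(6 + 4) + 51*4 = (25/2)/10 + 204 = (⅒)*(25/2) + 204 = 5/4 + 204 = 821/4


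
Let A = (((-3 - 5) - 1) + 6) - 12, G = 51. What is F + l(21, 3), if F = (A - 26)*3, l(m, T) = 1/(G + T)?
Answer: -6641/54 ≈ -122.98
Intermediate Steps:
l(m, T) = 1/(51 + T)
A = -15 (A = ((-8 - 1) + 6) - 12 = (-9 + 6) - 12 = -3 - 12 = -15)
F = -123 (F = (-15 - 26)*3 = -41*3 = -123)
F + l(21, 3) = -123 + 1/(51 + 3) = -123 + 1/54 = -6641/54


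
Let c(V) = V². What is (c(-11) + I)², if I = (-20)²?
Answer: 271441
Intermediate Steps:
I = 400
(c(-11) + I)² = ((-11)² + 400)² = (121 + 400)² = 521² = 271441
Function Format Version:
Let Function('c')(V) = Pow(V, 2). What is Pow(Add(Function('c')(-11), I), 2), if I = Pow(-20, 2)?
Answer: 271441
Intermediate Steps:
I = 400
Pow(Add(Function('c')(-11), I), 2) = Pow(Add(Pow(-11, 2), 400), 2) = Pow(Add(121, 400), 2) = Pow(521, 2) = 271441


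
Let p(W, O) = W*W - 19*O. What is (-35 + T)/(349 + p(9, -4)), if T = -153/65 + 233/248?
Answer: -586999/8156720 ≈ -0.071965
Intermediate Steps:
T = -22799/16120 (T = -153*1/65 + 233*(1/248) = -153/65 + 233/248 = -22799/16120 ≈ -1.4143)
p(W, O) = W**2 - 19*O
(-35 + T)/(349 + p(9, -4)) = (-35 - 22799/16120)/(349 + (9**2 - 19*(-4))) = -586999/(16120*(349 + (81 + 76))) = -586999/(16120*(349 + 157)) = -586999/16120/506 = -586999/16120*1/506 = -586999/8156720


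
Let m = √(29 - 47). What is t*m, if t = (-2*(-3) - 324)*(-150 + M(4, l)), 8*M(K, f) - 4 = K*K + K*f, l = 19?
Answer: 131652*I*√2 ≈ 1.8618e+5*I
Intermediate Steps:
M(K, f) = ½ + K²/8 + K*f/8 (M(K, f) = ½ + (K*K + K*f)/8 = ½ + (K² + K*f)/8 = ½ + (K²/8 + K*f/8) = ½ + K²/8 + K*f/8)
t = 43884 (t = (-2*(-3) - 324)*(-150 + (½ + (⅛)*4² + (⅛)*4*19)) = (6 - 324)*(-150 + (½ + (⅛)*16 + 19/2)) = -318*(-150 + (½ + 2 + 19/2)) = -318*(-150 + 12) = -318*(-138) = 43884)
m = 3*I*√2 (m = √(-18) = 3*I*√2 ≈ 4.2426*I)
t*m = 43884*(3*I*√2) = 131652*I*√2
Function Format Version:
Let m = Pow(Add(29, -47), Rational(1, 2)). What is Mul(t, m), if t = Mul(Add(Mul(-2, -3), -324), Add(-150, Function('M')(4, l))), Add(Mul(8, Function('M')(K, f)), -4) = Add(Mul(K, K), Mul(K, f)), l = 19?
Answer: Mul(131652, I, Pow(2, Rational(1, 2))) ≈ Mul(1.8618e+5, I)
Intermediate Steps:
Function('M')(K, f) = Add(Rational(1, 2), Mul(Rational(1, 8), Pow(K, 2)), Mul(Rational(1, 8), K, f)) (Function('M')(K, f) = Add(Rational(1, 2), Mul(Rational(1, 8), Add(Mul(K, K), Mul(K, f)))) = Add(Rational(1, 2), Mul(Rational(1, 8), Add(Pow(K, 2), Mul(K, f)))) = Add(Rational(1, 2), Add(Mul(Rational(1, 8), Pow(K, 2)), Mul(Rational(1, 8), K, f))) = Add(Rational(1, 2), Mul(Rational(1, 8), Pow(K, 2)), Mul(Rational(1, 8), K, f)))
t = 43884 (t = Mul(Add(Mul(-2, -3), -324), Add(-150, Add(Rational(1, 2), Mul(Rational(1, 8), Pow(4, 2)), Mul(Rational(1, 8), 4, 19)))) = Mul(Add(6, -324), Add(-150, Add(Rational(1, 2), Mul(Rational(1, 8), 16), Rational(19, 2)))) = Mul(-318, Add(-150, Add(Rational(1, 2), 2, Rational(19, 2)))) = Mul(-318, Add(-150, 12)) = Mul(-318, -138) = 43884)
m = Mul(3, I, Pow(2, Rational(1, 2))) (m = Pow(-18, Rational(1, 2)) = Mul(3, I, Pow(2, Rational(1, 2))) ≈ Mul(4.2426, I))
Mul(t, m) = Mul(43884, Mul(3, I, Pow(2, Rational(1, 2)))) = Mul(131652, I, Pow(2, Rational(1, 2)))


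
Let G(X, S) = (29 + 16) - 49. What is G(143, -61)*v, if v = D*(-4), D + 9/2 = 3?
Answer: -24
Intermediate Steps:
G(X, S) = -4 (G(X, S) = 45 - 49 = -4)
D = -3/2 (D = -9/2 + 3 = -3/2 ≈ -1.5000)
v = 6 (v = -3/2*(-4) = 6)
G(143, -61)*v = -4*6 = -24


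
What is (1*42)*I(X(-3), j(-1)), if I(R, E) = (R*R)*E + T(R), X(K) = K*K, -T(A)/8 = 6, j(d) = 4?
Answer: 11592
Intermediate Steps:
T(A) = -48 (T(A) = -8*6 = -48)
X(K) = K²
I(R, E) = -48 + E*R² (I(R, E) = (R*R)*E - 48 = R²*E - 48 = E*R² - 48 = -48 + E*R²)
(1*42)*I(X(-3), j(-1)) = (1*42)*(-48 + 4*((-3)²)²) = 42*(-48 + 4*9²) = 42*(-48 + 4*81) = 42*(-48 + 324) = 42*276 = 11592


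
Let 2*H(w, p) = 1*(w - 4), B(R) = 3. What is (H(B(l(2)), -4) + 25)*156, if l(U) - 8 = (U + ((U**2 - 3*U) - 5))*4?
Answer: 3822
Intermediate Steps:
l(U) = -12 - 8*U + 4*U**2 (l(U) = 8 + (U + ((U**2 - 3*U) - 5))*4 = 8 + (U + (-5 + U**2 - 3*U))*4 = 8 + (-5 + U**2 - 2*U)*4 = 8 + (-20 - 8*U + 4*U**2) = -12 - 8*U + 4*U**2)
H(w, p) = -2 + w/2 (H(w, p) = (1*(w - 4))/2 = (1*(-4 + w))/2 = (-4 + w)/2 = -2 + w/2)
(H(B(l(2)), -4) + 25)*156 = ((-2 + (1/2)*3) + 25)*156 = ((-2 + 3/2) + 25)*156 = (-1/2 + 25)*156 = (49/2)*156 = 3822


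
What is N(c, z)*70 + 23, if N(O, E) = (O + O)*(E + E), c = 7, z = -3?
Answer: -5857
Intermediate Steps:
N(O, E) = 4*E*O (N(O, E) = (2*O)*(2*E) = 4*E*O)
N(c, z)*70 + 23 = (4*(-3)*7)*70 + 23 = -84*70 + 23 = -5880 + 23 = -5857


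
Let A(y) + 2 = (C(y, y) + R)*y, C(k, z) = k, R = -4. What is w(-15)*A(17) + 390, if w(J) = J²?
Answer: 49665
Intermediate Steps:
A(y) = -2 + y*(-4 + y) (A(y) = -2 + (y - 4)*y = -2 + (-4 + y)*y = -2 + y*(-4 + y))
w(-15)*A(17) + 390 = (-15)²*(-2 + 17² - 4*17) + 390 = 225*(-2 + 289 - 68) + 390 = 225*219 + 390 = 49275 + 390 = 49665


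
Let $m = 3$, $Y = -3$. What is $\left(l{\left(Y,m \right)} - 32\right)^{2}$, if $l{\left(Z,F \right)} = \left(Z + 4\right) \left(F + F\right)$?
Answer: $676$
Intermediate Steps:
$l{\left(Z,F \right)} = 2 F \left(4 + Z\right)$ ($l{\left(Z,F \right)} = \left(4 + Z\right) 2 F = 2 F \left(4 + Z\right)$)
$\left(l{\left(Y,m \right)} - 32\right)^{2} = \left(2 \cdot 3 \left(4 - 3\right) - 32\right)^{2} = \left(2 \cdot 3 \cdot 1 - 32\right)^{2} = \left(6 - 32\right)^{2} = \left(-26\right)^{2} = 676$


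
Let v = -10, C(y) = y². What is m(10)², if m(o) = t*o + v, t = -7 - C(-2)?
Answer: 14400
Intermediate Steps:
t = -11 (t = -7 - 1*(-2)² = -7 - 1*4 = -7 - 4 = -11)
m(o) = -10 - 11*o (m(o) = -11*o - 10 = -10 - 11*o)
m(10)² = (-10 - 11*10)² = (-10 - 110)² = (-120)² = 14400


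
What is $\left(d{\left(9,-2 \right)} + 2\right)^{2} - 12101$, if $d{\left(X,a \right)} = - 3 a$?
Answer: $-12037$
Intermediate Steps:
$\left(d{\left(9,-2 \right)} + 2\right)^{2} - 12101 = \left(\left(-3\right) \left(-2\right) + 2\right)^{2} - 12101 = \left(6 + 2\right)^{2} - 12101 = 8^{2} - 12101 = 64 - 12101 = -12037$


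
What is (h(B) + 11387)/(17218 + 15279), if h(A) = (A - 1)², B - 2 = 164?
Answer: 38612/32497 ≈ 1.1882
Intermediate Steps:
B = 166 (B = 2 + 164 = 166)
h(A) = (-1 + A)²
(h(B) + 11387)/(17218 + 15279) = ((-1 + 166)² + 11387)/(17218 + 15279) = (165² + 11387)/32497 = (27225 + 11387)*(1/32497) = 38612*(1/32497) = 38612/32497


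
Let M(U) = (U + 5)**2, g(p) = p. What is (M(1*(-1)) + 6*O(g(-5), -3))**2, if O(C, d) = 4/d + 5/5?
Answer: 196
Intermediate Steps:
O(C, d) = 1 + 4/d (O(C, d) = 4/d + 5*(1/5) = 4/d + 1 = 1 + 4/d)
M(U) = (5 + U)**2
(M(1*(-1)) + 6*O(g(-5), -3))**2 = ((5 + 1*(-1))**2 + 6*((4 - 3)/(-3)))**2 = ((5 - 1)**2 + 6*(-1/3*1))**2 = (4**2 + 6*(-1/3))**2 = (16 - 2)**2 = 14**2 = 196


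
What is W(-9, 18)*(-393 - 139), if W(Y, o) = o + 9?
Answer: -14364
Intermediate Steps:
W(Y, o) = 9 + o
W(-9, 18)*(-393 - 139) = (9 + 18)*(-393 - 139) = 27*(-532) = -14364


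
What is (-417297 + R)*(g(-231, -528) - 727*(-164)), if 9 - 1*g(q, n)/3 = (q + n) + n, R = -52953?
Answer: -57895299000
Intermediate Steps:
g(q, n) = 27 - 6*n - 3*q (g(q, n) = 27 - 3*((q + n) + n) = 27 - 3*((n + q) + n) = 27 - 3*(q + 2*n) = 27 + (-6*n - 3*q) = 27 - 6*n - 3*q)
(-417297 + R)*(g(-231, -528) - 727*(-164)) = (-417297 - 52953)*((27 - 6*(-528) - 3*(-231)) - 727*(-164)) = -470250*((27 + 3168 + 693) + 119228) = -470250*(3888 + 119228) = -470250*123116 = -57895299000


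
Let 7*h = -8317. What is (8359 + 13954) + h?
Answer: 147874/7 ≈ 21125.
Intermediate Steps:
h = -8317/7 (h = (⅐)*(-8317) = -8317/7 ≈ -1188.1)
(8359 + 13954) + h = (8359 + 13954) - 8317/7 = 22313 - 8317/7 = 147874/7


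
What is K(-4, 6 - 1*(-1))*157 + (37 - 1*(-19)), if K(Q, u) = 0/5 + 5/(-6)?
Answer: -449/6 ≈ -74.833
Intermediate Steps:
K(Q, u) = -⅚ (K(Q, u) = 0*(⅕) + 5*(-⅙) = 0 - ⅚ = -⅚)
K(-4, 6 - 1*(-1))*157 + (37 - 1*(-19)) = -⅚*157 + (37 - 1*(-19)) = -785/6 + (37 + 19) = -785/6 + 56 = -449/6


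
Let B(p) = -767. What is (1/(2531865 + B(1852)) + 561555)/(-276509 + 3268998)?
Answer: 1421350737391/7574282922922 ≈ 0.18765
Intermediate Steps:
(1/(2531865 + B(1852)) + 561555)/(-276509 + 3268998) = (1/(2531865 - 767) + 561555)/(-276509 + 3268998) = (1/2531098 + 561555)/2992489 = (1/2531098 + 561555)*(1/2992489) = (1421350737391/2531098)*(1/2992489) = 1421350737391/7574282922922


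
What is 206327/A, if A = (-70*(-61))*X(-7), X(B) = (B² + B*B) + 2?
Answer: 206327/427000 ≈ 0.48320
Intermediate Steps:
X(B) = 2 + 2*B² (X(B) = (B² + B²) + 2 = 2*B² + 2 = 2 + 2*B²)
A = 427000 (A = (-70*(-61))*(2 + 2*(-7)²) = 4270*(2 + 2*49) = 4270*(2 + 98) = 4270*100 = 427000)
206327/A = 206327/427000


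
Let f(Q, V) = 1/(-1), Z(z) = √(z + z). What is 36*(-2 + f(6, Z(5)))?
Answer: -108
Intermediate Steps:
Z(z) = √2*√z (Z(z) = √(2*z) = √2*√z)
f(Q, V) = -1
36*(-2 + f(6, Z(5))) = 36*(-2 - 1) = 36*(-3) = -108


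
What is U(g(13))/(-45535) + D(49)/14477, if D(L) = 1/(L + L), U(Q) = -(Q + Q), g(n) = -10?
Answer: -809411/1845788546 ≈ -0.00043852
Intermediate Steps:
U(Q) = -2*Q
D(L) = 1/(2*L)
U(g(13))/(-45535) + D(49)/14477 = -2*(-10)/(-45535) + ((½)/49)/14477 = 20*(-1/45535) + ((½)*(1/49))*(1/14477) = -4/9107 + (1/98)*(1/14477) = -4/9107 + 1/1418746 = -809411/1845788546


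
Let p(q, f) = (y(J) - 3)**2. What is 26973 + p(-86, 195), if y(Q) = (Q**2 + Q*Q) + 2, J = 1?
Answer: 26974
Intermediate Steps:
y(Q) = 2 + 2*Q**2 (y(Q) = (Q**2 + Q**2) + 2 = 2*Q**2 + 2 = 2 + 2*Q**2)
p(q, f) = 1 (p(q, f) = ((2 + 2*1**2) - 3)**2 = ((2 + 2*1) - 3)**2 = ((2 + 2) - 3)**2 = (4 - 3)**2 = 1**2 = 1)
26973 + p(-86, 195) = 26973 + 1 = 26974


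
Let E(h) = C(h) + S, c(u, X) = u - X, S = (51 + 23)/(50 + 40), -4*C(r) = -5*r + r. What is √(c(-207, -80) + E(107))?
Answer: I*√4315/15 ≈ 4.3792*I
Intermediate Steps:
C(r) = r (C(r) = -(-5*r + r)/4 = -(-1)*r = r)
S = 37/45 (S = 74/90 = 74*(1/90) = 37/45 ≈ 0.82222)
E(h) = 37/45 + h (E(h) = h + 37/45 = 37/45 + h)
√(c(-207, -80) + E(107)) = √((-207 - 1*(-80)) + (37/45 + 107)) = √((-207 + 80) + 4852/45) = √(-127 + 4852/45) = √(-863/45) = I*√4315/15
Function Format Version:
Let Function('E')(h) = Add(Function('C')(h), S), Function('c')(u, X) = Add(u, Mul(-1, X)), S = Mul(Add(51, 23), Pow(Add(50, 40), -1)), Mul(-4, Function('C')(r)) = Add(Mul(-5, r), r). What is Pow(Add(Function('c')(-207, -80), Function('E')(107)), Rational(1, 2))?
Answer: Mul(Rational(1, 15), I, Pow(4315, Rational(1, 2))) ≈ Mul(4.3792, I)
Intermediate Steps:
Function('C')(r) = r (Function('C')(r) = Mul(Rational(-1, 4), Add(Mul(-5, r), r)) = Mul(Rational(-1, 4), Mul(-4, r)) = r)
S = Rational(37, 45) (S = Mul(74, Pow(90, -1)) = Mul(74, Rational(1, 90)) = Rational(37, 45) ≈ 0.82222)
Function('E')(h) = Add(Rational(37, 45), h) (Function('E')(h) = Add(h, Rational(37, 45)) = Add(Rational(37, 45), h))
Pow(Add(Function('c')(-207, -80), Function('E')(107)), Rational(1, 2)) = Pow(Add(Add(-207, Mul(-1, -80)), Add(Rational(37, 45), 107)), Rational(1, 2)) = Pow(Add(Add(-207, 80), Rational(4852, 45)), Rational(1, 2)) = Pow(Add(-127, Rational(4852, 45)), Rational(1, 2)) = Pow(Rational(-863, 45), Rational(1, 2)) = Mul(Rational(1, 15), I, Pow(4315, Rational(1, 2)))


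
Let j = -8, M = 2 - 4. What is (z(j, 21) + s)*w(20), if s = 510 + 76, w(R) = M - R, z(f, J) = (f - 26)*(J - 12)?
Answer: -6160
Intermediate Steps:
M = -2
z(f, J) = (-26 + f)*(-12 + J)
w(R) = -2 - R
s = 586
(z(j, 21) + s)*w(20) = ((312 - 26*21 - 12*(-8) + 21*(-8)) + 586)*(-2 - 1*20) = ((312 - 546 + 96 - 168) + 586)*(-2 - 20) = (-306 + 586)*(-22) = 280*(-22) = -6160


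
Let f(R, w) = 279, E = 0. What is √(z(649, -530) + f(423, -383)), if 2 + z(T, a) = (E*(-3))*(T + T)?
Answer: √277 ≈ 16.643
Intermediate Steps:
z(T, a) = -2 (z(T, a) = -2 + (0*(-3))*(T + T) = -2 + 0*(2*T) = -2 + 0 = -2)
√(z(649, -530) + f(423, -383)) = √(-2 + 279) = √277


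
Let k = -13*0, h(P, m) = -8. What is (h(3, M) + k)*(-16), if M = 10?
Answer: 128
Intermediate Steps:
k = 0
(h(3, M) + k)*(-16) = (-8 + 0)*(-16) = -8*(-16) = 128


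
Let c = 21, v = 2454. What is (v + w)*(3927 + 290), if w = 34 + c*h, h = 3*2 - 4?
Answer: 10669010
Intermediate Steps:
h = 2 (h = 6 - 4 = 2)
w = 76 (w = 34 + 21*2 = 34 + 42 = 76)
(v + w)*(3927 + 290) = (2454 + 76)*(3927 + 290) = 2530*4217 = 10669010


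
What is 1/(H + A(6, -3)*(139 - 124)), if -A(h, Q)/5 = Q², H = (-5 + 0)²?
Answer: -1/650 ≈ -0.0015385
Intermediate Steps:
H = 25 (H = (-5)² = 25)
A(h, Q) = -5*Q²
1/(H + A(6, -3)*(139 - 124)) = 1/(25 + (-5*(-3)²)*(139 - 124)) = 1/(25 - 5*9*15) = 1/(25 - 45*15) = 1/(25 - 675) = 1/(-650) = -1/650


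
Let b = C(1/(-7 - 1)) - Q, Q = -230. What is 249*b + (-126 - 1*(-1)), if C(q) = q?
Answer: 456911/8 ≈ 57114.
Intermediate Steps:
b = 1839/8 (b = 1/(-7 - 1) - 1*(-230) = 1/(-8) + 230 = -⅛ + 230 = 1839/8 ≈ 229.88)
249*b + (-126 - 1*(-1)) = 249*(1839/8) + (-126 - 1*(-1)) = 457911/8 + (-126 + 1) = 457911/8 - 125 = 456911/8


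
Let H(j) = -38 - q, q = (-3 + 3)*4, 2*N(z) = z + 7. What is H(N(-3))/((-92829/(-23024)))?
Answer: -874912/92829 ≈ -9.4250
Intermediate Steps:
N(z) = 7/2 + z/2 (N(z) = (z + 7)/2 = (7 + z)/2 = 7/2 + z/2)
q = 0 (q = 0*4 = 0)
H(j) = -38 (H(j) = -38 - 1*0 = -38 + 0 = -38)
H(N(-3))/((-92829/(-23024))) = -38/((-92829/(-23024))) = -38/((-92829*(-1/23024))) = -38/92829/23024 = -38*23024/92829 = -874912/92829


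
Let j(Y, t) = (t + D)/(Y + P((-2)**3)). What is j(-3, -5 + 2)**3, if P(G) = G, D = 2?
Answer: 1/1331 ≈ 0.00075131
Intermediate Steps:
j(Y, t) = (2 + t)/(-8 + Y) (j(Y, t) = (t + 2)/(Y + (-2)**3) = (2 + t)/(Y - 8) = (2 + t)/(-8 + Y))
j(-3, -5 + 2)**3 = ((2 + (-5 + 2))/(-8 - 3))**3 = ((2 - 3)/(-11))**3 = (-1/11*(-1))**3 = (1/11)**3 = 1/1331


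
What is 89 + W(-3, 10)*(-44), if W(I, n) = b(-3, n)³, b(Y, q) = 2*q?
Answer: -351911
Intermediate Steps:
W(I, n) = 8*n³ (W(I, n) = (2*n)³ = 8*n³)
89 + W(-3, 10)*(-44) = 89 + (8*10³)*(-44) = 89 + (8*1000)*(-44) = 89 + 8000*(-44) = 89 - 352000 = -351911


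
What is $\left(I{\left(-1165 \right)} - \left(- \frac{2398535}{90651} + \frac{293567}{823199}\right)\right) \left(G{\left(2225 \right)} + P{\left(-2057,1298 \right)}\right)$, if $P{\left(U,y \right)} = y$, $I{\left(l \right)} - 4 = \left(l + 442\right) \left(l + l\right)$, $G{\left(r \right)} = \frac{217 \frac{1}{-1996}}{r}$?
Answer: $\frac{120779545293388325865550947}{55235302318560650} \approx 2.1866 \cdot 10^{9}$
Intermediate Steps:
$G{\left(r \right)} = - \frac{217}{1996 r}$ ($G{\left(r \right)} = \frac{217 \left(- \frac{1}{1996}\right)}{r} = - \frac{217}{1996 r}$)
$I{\left(l \right)} = 4 + 2 l \left(442 + l\right)$ ($I{\left(l \right)} = 4 + \left(l + 442\right) \left(l + l\right) = 4 + \left(442 + l\right) 2 l = 4 + 2 l \left(442 + l\right)$)
$\left(I{\left(-1165 \right)} - \left(- \frac{2398535}{90651} + \frac{293567}{823199}\right)\right) \left(G{\left(2225 \right)} + P{\left(-2057,1298 \right)}\right) = \left(\left(4 + 2 \left(-1165\right)^{2} + 884 \left(-1165\right)\right) - \left(- \frac{2398535}{90651} + \frac{293567}{823199}\right)\right) \left(- \frac{217}{1996 \cdot 2225} + 1298\right) = \left(\left(4 + 2 \cdot 1357225 - 1029860\right) - - \frac{1947859471348}{74623812549}\right) \left(\left(- \frac{217}{1996}\right) \frac{1}{2225} + 1298\right) = \left(\left(4 + 2714450 - 1029860\right) + \left(- \frac{293567}{823199} + \frac{2398535}{90651}\right)\right) \left(- \frac{217}{4441100} + 1298\right) = \left(1684594 + \frac{1947859471348}{74623812549}\right) \frac{5764547583}{4441100} = \frac{125712774736641454}{74623812549} \cdot \frac{5764547583}{4441100} = \frac{120779545293388325865550947}{55235302318560650}$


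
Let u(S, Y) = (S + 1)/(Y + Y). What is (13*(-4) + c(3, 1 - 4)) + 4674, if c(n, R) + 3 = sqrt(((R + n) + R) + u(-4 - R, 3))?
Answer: 4619 + I*sqrt(3) ≈ 4619.0 + 1.732*I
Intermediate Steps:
u(S, Y) = (1 + S)/(2*Y) (u(S, Y) = (1 + S)/((2*Y)) = (1 + S)*(1/(2*Y)) = (1 + S)/(2*Y))
c(n, R) = -3 + sqrt(-1/2 + n + 11*R/6) (c(n, R) = -3 + sqrt(((R + n) + R) + (1/2)*(1 + (-4 - R))/3) = -3 + sqrt((n + 2*R) + (1/2)*(1/3)*(-3 - R)) = -3 + sqrt((n + 2*R) + (-1/2 - R/6)) = -3 + sqrt(-1/2 + n + 11*R/6))
(13*(-4) + c(3, 1 - 4)) + 4674 = (13*(-4) + (-3 + sqrt(-18 + 36*3 + 66*(1 - 4))/6)) + 4674 = (-52 + (-3 + sqrt(-18 + 108 + 66*(-3))/6)) + 4674 = (-52 + (-3 + sqrt(-18 + 108 - 198)/6)) + 4674 = (-52 + (-3 + sqrt(-108)/6)) + 4674 = (-52 + (-3 + (6*I*sqrt(3))/6)) + 4674 = (-52 + (-3 + I*sqrt(3))) + 4674 = (-55 + I*sqrt(3)) + 4674 = 4619 + I*sqrt(3)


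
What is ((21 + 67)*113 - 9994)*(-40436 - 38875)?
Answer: 3965550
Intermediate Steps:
((21 + 67)*113 - 9994)*(-40436 - 38875) = (88*113 - 9994)*(-79311) = (9944 - 9994)*(-79311) = -50*(-79311) = 3965550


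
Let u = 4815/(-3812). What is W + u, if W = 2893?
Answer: 11023301/3812 ≈ 2891.7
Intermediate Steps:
u = -4815/3812 (u = 4815*(-1/3812) = -4815/3812 ≈ -1.2631)
W + u = 2893 - 4815/3812 = 11023301/3812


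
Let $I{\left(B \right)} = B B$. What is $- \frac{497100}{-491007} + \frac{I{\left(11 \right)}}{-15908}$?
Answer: $\frac{2616151651}{2603646452} \approx 1.0048$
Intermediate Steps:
$I{\left(B \right)} = B^{2}$
$- \frac{497100}{-491007} + \frac{I{\left(11 \right)}}{-15908} = - \frac{497100}{-491007} + \frac{11^{2}}{-15908} = \left(-497100\right) \left(- \frac{1}{491007}\right) + 121 \left(- \frac{1}{15908}\right) = \frac{165700}{163669} - \frac{121}{15908} = \frac{2616151651}{2603646452}$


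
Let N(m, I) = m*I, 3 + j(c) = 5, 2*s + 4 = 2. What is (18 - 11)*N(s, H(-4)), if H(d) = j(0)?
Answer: -14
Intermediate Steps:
s = -1 (s = -2 + (½)*2 = -2 + 1 = -1)
j(c) = 2 (j(c) = -3 + 5 = 2)
H(d) = 2
N(m, I) = I*m
(18 - 11)*N(s, H(-4)) = (18 - 11)*(2*(-1)) = 7*(-2) = -14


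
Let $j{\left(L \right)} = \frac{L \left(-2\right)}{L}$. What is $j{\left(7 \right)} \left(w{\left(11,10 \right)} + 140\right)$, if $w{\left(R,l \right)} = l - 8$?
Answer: $-284$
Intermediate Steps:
$w{\left(R,l \right)} = -8 + l$
$j{\left(L \right)} = -2$ ($j{\left(L \right)} = \frac{\left(-2\right) L}{L} = -2$)
$j{\left(7 \right)} \left(w{\left(11,10 \right)} + 140\right) = - 2 \left(\left(-8 + 10\right) + 140\right) = - 2 \left(2 + 140\right) = \left(-2\right) 142 = -284$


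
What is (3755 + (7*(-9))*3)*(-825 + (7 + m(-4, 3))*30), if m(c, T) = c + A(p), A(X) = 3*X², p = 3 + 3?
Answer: 8932830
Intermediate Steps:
p = 6
m(c, T) = 108 + c (m(c, T) = c + 3*6² = c + 3*36 = c + 108 = 108 + c)
(3755 + (7*(-9))*3)*(-825 + (7 + m(-4, 3))*30) = (3755 + (7*(-9))*3)*(-825 + (7 + (108 - 4))*30) = (3755 - 63*3)*(-825 + (7 + 104)*30) = (3755 - 189)*(-825 + 111*30) = 3566*(-825 + 3330) = 3566*2505 = 8932830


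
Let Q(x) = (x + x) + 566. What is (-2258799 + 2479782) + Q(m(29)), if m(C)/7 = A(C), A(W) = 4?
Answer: 221605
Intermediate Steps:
m(C) = 28 (m(C) = 7*4 = 28)
Q(x) = 566 + 2*x (Q(x) = 2*x + 566 = 566 + 2*x)
(-2258799 + 2479782) + Q(m(29)) = (-2258799 + 2479782) + (566 + 2*28) = 220983 + (566 + 56) = 220983 + 622 = 221605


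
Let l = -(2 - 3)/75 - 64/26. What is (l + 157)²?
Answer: 22706873344/950625 ≈ 23886.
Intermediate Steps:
l = -2387/975 (l = -1*(-1)*(1/75) - 64*1/26 = 1*(1/75) - 32/13 = 1/75 - 32/13 = -2387/975 ≈ -2.4482)
(l + 157)² = (-2387/975 + 157)² = (150688/975)² = 22706873344/950625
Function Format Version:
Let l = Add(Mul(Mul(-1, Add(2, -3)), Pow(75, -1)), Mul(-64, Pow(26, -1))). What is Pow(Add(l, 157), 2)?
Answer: Rational(22706873344, 950625) ≈ 23886.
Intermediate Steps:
l = Rational(-2387, 975) (l = Add(Mul(Mul(-1, -1), Rational(1, 75)), Mul(-64, Rational(1, 26))) = Add(Mul(1, Rational(1, 75)), Rational(-32, 13)) = Add(Rational(1, 75), Rational(-32, 13)) = Rational(-2387, 975) ≈ -2.4482)
Pow(Add(l, 157), 2) = Pow(Add(Rational(-2387, 975), 157), 2) = Pow(Rational(150688, 975), 2) = Rational(22706873344, 950625)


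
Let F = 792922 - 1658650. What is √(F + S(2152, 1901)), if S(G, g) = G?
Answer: 14*I*√4406 ≈ 929.29*I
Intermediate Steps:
F = -865728
√(F + S(2152, 1901)) = √(-865728 + 2152) = √(-863576) = 14*I*√4406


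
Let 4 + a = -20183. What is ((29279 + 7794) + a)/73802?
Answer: 8443/36901 ≈ 0.22880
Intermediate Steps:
a = -20187 (a = -4 - 20183 = -20187)
((29279 + 7794) + a)/73802 = ((29279 + 7794) - 20187)/73802 = (37073 - 20187)*(1/73802) = 16886*(1/73802) = 8443/36901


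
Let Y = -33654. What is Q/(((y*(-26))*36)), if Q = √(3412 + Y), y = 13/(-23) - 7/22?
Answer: 253*I*√30242/209196 ≈ 0.21032*I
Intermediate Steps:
y = -447/506 (y = 13*(-1/23) - 7*1/22 = -13/23 - 7/22 = -447/506 ≈ -0.88340)
Q = I*√30242 (Q = √(3412 - 33654) = √(-30242) = I*√30242 ≈ 173.9*I)
Q/(((y*(-26))*36)) = (I*√30242)/((-447/506*(-26)*36)) = (I*√30242)/(((5811/253)*36)) = (I*√30242)/(209196/253) = (I*√30242)*(253/209196) = 253*I*√30242/209196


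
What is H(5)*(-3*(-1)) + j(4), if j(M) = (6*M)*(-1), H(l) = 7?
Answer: -3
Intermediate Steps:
j(M) = -6*M
H(5)*(-3*(-1)) + j(4) = 7*(-3*(-1)) - 6*4 = 7*3 - 24 = 21 - 24 = -3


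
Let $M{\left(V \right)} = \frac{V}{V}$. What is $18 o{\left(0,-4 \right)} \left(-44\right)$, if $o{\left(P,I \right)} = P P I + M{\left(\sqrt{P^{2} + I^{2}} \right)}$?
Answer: $-792$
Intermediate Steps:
$M{\left(V \right)} = 1$
$o{\left(P,I \right)} = 1 + I P^{2}$ ($o{\left(P,I \right)} = P P I + 1 = P^{2} I + 1 = I P^{2} + 1 = 1 + I P^{2}$)
$18 o{\left(0,-4 \right)} \left(-44\right) = 18 \left(1 - 4 \cdot 0^{2}\right) \left(-44\right) = 18 \left(1 - 0\right) \left(-44\right) = 18 \left(1 + 0\right) \left(-44\right) = 18 \cdot 1 \left(-44\right) = 18 \left(-44\right) = -792$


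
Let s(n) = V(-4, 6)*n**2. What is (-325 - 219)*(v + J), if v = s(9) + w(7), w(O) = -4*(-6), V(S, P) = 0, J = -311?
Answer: 156128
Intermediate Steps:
w(O) = 24
s(n) = 0 (s(n) = 0*n**2 = 0)
v = 24 (v = 0 + 24 = 24)
(-325 - 219)*(v + J) = (-325 - 219)*(24 - 311) = -544*(-287) = 156128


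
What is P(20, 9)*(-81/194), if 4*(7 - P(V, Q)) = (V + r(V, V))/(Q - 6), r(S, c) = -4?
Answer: -459/194 ≈ -2.3660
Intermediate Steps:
P(V, Q) = 7 - (-4 + V)/(4*(-6 + Q)) (P(V, Q) = 7 - (V - 4)/(4*(Q - 6)) = 7 - (-4 + V)/(4*(-6 + Q)))
P(20, 9)*(-81/194) = ((-164 - 1*20 + 28*9)/(4*(-6 + 9)))*(-81/194) = ((¼)*(-164 - 20 + 252)/3)*(-81*1/194) = ((¼)*(⅓)*68)*(-81/194) = (17/3)*(-81/194) = -459/194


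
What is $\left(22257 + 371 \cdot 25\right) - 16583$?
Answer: $14949$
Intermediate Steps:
$\left(22257 + 371 \cdot 25\right) - 16583 = \left(22257 + 9275\right) - 16583 = 31532 - 16583 = 14949$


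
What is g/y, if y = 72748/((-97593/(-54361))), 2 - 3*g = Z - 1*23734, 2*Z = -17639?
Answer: 2118125941/7909308056 ≈ 0.26780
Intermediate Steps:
Z = -17639/2 (Z = (1/2)*(-17639) = -17639/2 ≈ -8819.5)
g = 65111/6 (g = 2/3 - (-17639/2 - 1*23734)/3 = 2/3 - (-17639/2 - 23734)/3 = 2/3 - 1/3*(-65107/2) = 2/3 + 65107/6 = 65111/6 ≈ 10852.)
y = 3954654028/97593 (y = 72748/((-97593*(-1/54361))) = 72748/(97593/54361) = 72748*(54361/97593) = 3954654028/97593 ≈ 40522.)
g/y = 65111/(6*(3954654028/97593)) = (65111/6)*(97593/3954654028) = 2118125941/7909308056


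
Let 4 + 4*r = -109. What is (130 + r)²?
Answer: 165649/16 ≈ 10353.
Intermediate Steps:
r = -113/4 (r = -1 + (¼)*(-109) = -1 - 109/4 = -113/4 ≈ -28.250)
(130 + r)² = (130 - 113/4)² = (407/4)² = 165649/16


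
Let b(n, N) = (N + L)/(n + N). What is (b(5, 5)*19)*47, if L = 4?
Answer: 8037/10 ≈ 803.70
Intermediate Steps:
b(n, N) = (4 + N)/(N + n) (b(n, N) = (N + 4)/(n + N) = (4 + N)/(N + n))
(b(5, 5)*19)*47 = (((4 + 5)/(5 + 5))*19)*47 = ((9/10)*19)*47 = (171/10)*47 = 8037/10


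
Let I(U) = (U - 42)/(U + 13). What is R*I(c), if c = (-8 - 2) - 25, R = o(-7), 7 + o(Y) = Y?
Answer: -49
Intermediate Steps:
o(Y) = -7 + Y
R = -14 (R = -7 - 7 = -14)
c = -35 (c = -10 - 25 = -35)
I(U) = (-42 + U)/(13 + U)
R*I(c) = -14*(-42 - 35)/(13 - 35) = -14*(-77)/(-22) = -(-7)*(-77)/11 = -14*7/2 = -49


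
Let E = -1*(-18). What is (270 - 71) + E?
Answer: 217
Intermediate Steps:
E = 18
(270 - 71) + E = (270 - 71) + 18 = 199 + 18 = 217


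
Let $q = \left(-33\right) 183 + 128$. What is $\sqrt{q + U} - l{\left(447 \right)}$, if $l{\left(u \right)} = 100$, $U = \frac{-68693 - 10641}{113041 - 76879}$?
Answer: $-100 + \frac{i \sqrt{4383574778}}{861} \approx -100.0 + 76.897 i$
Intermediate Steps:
$U = - \frac{39667}{18081}$ ($U = - \frac{79334}{36162} = \left(-79334\right) \frac{1}{36162} = - \frac{39667}{18081} \approx -2.1939$)
$q = -5911$ ($q = -6039 + 128 = -5911$)
$\sqrt{q + U} - l{\left(447 \right)} = \sqrt{-5911 - \frac{39667}{18081}} - 100 = \sqrt{- \frac{106916458}{18081}} - 100 = \frac{i \sqrt{4383574778}}{861} - 100 = -100 + \frac{i \sqrt{4383574778}}{861}$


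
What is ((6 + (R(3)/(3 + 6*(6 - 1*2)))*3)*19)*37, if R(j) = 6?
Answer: 14060/3 ≈ 4686.7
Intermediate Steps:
((6 + (R(3)/(3 + 6*(6 - 1*2)))*3)*19)*37 = ((6 + (6/(3 + 6*(6 - 1*2)))*3)*19)*37 = ((6 + (6/(3 + 6*(6 - 2)))*3)*19)*37 = ((6 + (6/(3 + 6*4))*3)*19)*37 = ((6 + (6/(3 + 24))*3)*19)*37 = ((6 + (6/27)*3)*19)*37 = ((6 + (6*(1/27))*3)*19)*37 = ((6 + (2/9)*3)*19)*37 = ((6 + ⅔)*19)*37 = ((20/3)*19)*37 = (380/3)*37 = 14060/3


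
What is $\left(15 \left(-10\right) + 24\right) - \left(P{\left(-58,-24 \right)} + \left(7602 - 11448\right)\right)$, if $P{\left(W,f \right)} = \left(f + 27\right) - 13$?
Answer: $3730$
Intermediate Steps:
$P{\left(W,f \right)} = 14 + f$ ($P{\left(W,f \right)} = \left(27 + f\right) - 13 = 14 + f$)
$\left(15 \left(-10\right) + 24\right) - \left(P{\left(-58,-24 \right)} + \left(7602 - 11448\right)\right) = \left(15 \left(-10\right) + 24\right) - \left(\left(14 - 24\right) + \left(7602 - 11448\right)\right) = \left(-150 + 24\right) - \left(-10 - 3846\right) = -126 - -3856 = -126 + 3856 = 3730$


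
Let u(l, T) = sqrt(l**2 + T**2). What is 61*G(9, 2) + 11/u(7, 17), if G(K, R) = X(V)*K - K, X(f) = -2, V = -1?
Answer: -1647 + 11*sqrt(2)/26 ≈ -1646.4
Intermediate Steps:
u(l, T) = sqrt(T**2 + l**2)
G(K, R) = -3*K (G(K, R) = -2*K - K = -3*K)
61*G(9, 2) + 11/u(7, 17) = 61*(-3*9) + 11/(sqrt(17**2 + 7**2)) = 61*(-27) + 11/(sqrt(289 + 49)) = -1647 + 11/(sqrt(338)) = -1647 + 11/((13*sqrt(2))) = -1647 + 11*(sqrt(2)/26) = -1647 + 11*sqrt(2)/26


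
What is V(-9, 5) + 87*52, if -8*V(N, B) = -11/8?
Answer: 289547/64 ≈ 4524.2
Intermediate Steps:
V(N, B) = 11/64 (V(N, B) = -(-11)/(8*8) = -⅛*(-11/8) = 11/64)
V(-9, 5) + 87*52 = 11/64 + 87*52 = 11/64 + 4524 = 289547/64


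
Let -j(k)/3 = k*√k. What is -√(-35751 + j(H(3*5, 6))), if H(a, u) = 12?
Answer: -I*√(35751 + 72*√3) ≈ -189.41*I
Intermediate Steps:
j(k) = -3*k^(3/2) (j(k) = -3*k*√k = -3*k^(3/2))
-√(-35751 + j(H(3*5, 6))) = -√(-35751 - 72*√3)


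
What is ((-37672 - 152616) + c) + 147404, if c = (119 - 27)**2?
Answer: -34420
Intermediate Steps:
c = 8464 (c = 92**2 = 8464)
((-37672 - 152616) + c) + 147404 = ((-37672 - 152616) + 8464) + 147404 = (-190288 + 8464) + 147404 = -181824 + 147404 = -34420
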